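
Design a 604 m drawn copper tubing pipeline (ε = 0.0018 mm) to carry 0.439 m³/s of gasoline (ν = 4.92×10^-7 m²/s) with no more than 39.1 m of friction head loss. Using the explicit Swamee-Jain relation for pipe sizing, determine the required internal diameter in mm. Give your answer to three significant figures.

Swamee-Jain (Type III): D = 0.66·[ε^1.25·(LQ²/(gh_f))^4.75 + ν·Q^9.4·(L/(gh_f))^5.2]^0.04
LQ²/(gh_f) = 0.3035; L/(gh_f) = 1.575
Term 1 = ε^1.25·(…)^4.75 = 2.29×10^-10; Term 2 = ν·Q^9.4·(…)^5.2 = 2.27×10^-9
D = 0.66·(2.29×10^-10 + 2.27×10^-9)^0.04 = 0.2989 m = 299 mm
Check: V = 6.26 m/s, Re = 3.80×10^6, f = 0.009723, h_f = 39.2 m ≈ 39.1 m ✓

D ≈ 299 mm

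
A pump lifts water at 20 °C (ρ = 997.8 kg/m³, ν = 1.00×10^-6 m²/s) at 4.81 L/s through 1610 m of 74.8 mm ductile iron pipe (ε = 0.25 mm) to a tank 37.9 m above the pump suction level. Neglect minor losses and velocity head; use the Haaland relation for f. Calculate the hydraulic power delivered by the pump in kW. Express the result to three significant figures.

P_hyd ≈ 3.54 kW

V = 4Q/(πD²) = 1.095 m/s; Re = 8.19×10^4; ε/D = 0.00334; f = 0.02836
h_f = f(L/D)V²/2g = 37.27 m
Total head H = z + h_f = 37.9 + 37.27 = 75.17 m
P_hyd = ρgQH = 997.8·9.81·0.00481·75.17 = 3.539 kW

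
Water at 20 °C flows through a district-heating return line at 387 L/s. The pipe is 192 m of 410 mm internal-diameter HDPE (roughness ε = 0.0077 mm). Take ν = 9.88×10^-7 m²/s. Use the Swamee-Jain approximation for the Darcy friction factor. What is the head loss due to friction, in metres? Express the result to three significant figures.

h_f ≈ 2.41 m

V = 4Q/(πD²) = 4·0.387/(π·0.410²) = 2.931 m/s
Re = VD/ν = 2.931·0.410/9.88×10^-7 = 1.22×10^6 → turbulent
ε/D = 0.0077/410 = 1.88×10^-5
Swamee-Jain: f = 0.01174
h_f = f(L/D)V²/(2g) = 0.01174·(192/0.410)·2.931²/(2·9.81) = 2.407 m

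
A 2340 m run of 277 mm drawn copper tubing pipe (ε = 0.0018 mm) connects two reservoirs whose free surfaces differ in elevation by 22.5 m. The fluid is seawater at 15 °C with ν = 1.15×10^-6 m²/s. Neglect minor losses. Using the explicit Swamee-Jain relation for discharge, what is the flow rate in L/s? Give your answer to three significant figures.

Q ≈ 119 L/s

Swamee-Jain (Type II): Q = -0.965·√(gD⁵h_f/L)·ln[ε/(3.7D) + √(3.17ν²L/(gD³h_f))]
√(gD⁵h_f/L) = √(9.81·0.277⁵·22.5/2340) = 0.01240
ε/(3.7D) = 1.76×10^-6; √(3.17ν²L/(gD³h_f)) = 4.57×10^-5
Q = -0.965·0.01240·ln(4.749×10^-5) = 0.1191 m³/s
Check: V = 1.98 m/s, Re = 4.76×10^5, f = 0.01331, h_f = 22.4 m ≈ 22.5 m ✓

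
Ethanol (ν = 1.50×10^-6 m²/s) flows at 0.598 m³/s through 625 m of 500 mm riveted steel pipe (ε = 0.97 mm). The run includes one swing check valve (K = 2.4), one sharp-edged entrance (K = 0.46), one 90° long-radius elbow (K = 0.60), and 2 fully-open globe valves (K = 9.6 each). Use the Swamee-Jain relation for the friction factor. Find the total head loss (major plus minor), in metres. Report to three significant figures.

H_L ≈ 24.6 m

V = 4Q/(πD²) = 3.046 m/s; V²/2g = 0.4728 m
Re = 1.02×10^6, ε/D = 0.00194 → f = 0.02349 (Swamee-Jain)
Major: h_f = f(L/D)·V²/2g = 0.02349·1250·0.4728 = 13.88 m
Minor: ΣK = 22.7; h_m = ΣK·V²/2g = 10.71 m
Total H_L = 13.88 + 10.71 = 24.60 m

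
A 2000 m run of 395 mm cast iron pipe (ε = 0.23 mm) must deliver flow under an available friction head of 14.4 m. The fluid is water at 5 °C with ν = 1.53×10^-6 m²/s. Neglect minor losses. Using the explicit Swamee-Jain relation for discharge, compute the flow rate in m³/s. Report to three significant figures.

Swamee-Jain (Type II): Q = -0.965·√(gD⁵h_f/L)·ln[ε/(3.7D) + √(3.17ν²L/(gD³h_f))]
√(gD⁵h_f/L) = √(9.81·0.395⁵·14.4/2000) = 0.02606
ε/(3.7D) = 1.57×10^-4; √(3.17ν²L/(gD³h_f)) = 4.13×10^-5
Q = -0.965·0.02606·ln(1.987×10^-4) = 0.2144 m³/s
Check: V = 1.75 m/s, Re = 4.52×10^5, f = 0.01836, h_f = 14.5 m ≈ 14.4 m ✓

Q ≈ 0.214 m³/s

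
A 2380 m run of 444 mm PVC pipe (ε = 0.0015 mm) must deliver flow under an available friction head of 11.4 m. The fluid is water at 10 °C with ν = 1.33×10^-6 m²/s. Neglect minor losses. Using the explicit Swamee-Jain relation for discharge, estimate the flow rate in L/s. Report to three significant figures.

Q ≈ 280 L/s

Swamee-Jain (Type II): Q = -0.965·√(gD⁵h_f/L)·ln[ε/(3.7D) + √(3.17ν²L/(gD³h_f))]
√(gD⁵h_f/L) = √(9.81·0.444⁵·11.4/2380) = 0.02847
ε/(3.7D) = 9.13×10^-7; √(3.17ν²L/(gD³h_f)) = 3.69×10^-5
Q = -0.965·0.02847·ln(3.784×10^-5) = 0.2798 m³/s
Check: V = 1.81 m/s, Re = 6.03×10^5, f = 0.01272, h_f = 11.4 m ≈ 11.4 m ✓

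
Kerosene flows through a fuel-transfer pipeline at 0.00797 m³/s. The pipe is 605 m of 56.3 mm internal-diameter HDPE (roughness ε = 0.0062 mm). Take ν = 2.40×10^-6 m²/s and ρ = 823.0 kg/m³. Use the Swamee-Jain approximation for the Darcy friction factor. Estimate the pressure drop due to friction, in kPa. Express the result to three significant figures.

Δp ≈ 885 kPa

V = 4Q/(πD²) = 4·0.00797/(π·0.0563²) = 3.201 m/s
Re = VD/ν = 3.201·0.0563/2.40×10^-6 = 7.51×10^4 → turbulent
ε/D = 0.0062/56.3 = 1.10×10^-4
Swamee-Jain: f = 0.01954
h_f = f(L/D)V²/(2g) = 0.01954·(605/0.0563)·3.201²/(2·9.81) = 109.7 m
Δp = ρg·h_f = 823.0·9.81·109.7 = 885.4 kPa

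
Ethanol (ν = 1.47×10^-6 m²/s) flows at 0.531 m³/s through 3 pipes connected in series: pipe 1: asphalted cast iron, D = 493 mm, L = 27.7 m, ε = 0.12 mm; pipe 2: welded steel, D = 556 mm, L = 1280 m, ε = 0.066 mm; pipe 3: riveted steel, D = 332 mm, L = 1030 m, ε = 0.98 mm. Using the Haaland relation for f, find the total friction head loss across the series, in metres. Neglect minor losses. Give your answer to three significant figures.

Pipe 1: V = 2.782 m/s, Re = 9.33×10^5, ε/D = 2.43×10^-4, f = 0.01511, h_1 = f(L/D)V²/2g = 0.3348 m
Pipe 2: V = 2.187 m/s, Re = 8.27×10^5, ε/D = 1.19×10^-4, f = 0.01380, h_2 = f(L/D)V²/2g = 7.742 m
Pipe 3: V = 6.134 m/s, Re = 1.39×10^6, ε/D = 0.00295, f = 0.02619, h_3 = f(L/D)V²/2g = 155.8 m
Series → Q common, losses add: H = Σh = 163.9 m

H ≈ 164 m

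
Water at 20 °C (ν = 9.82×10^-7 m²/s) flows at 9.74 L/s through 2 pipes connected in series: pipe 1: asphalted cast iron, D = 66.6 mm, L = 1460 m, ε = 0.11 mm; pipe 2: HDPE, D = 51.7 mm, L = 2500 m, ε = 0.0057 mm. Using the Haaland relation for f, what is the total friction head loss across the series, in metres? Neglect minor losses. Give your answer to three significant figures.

Pipe 1: V = 2.796 m/s, Re = 1.90×10^5, ε/D = 0.00165, f = 0.02325, h_1 = f(L/D)V²/2g = 203.1 m
Pipe 2: V = 4.640 m/s, Re = 2.44×10^5, ε/D = 1.10×10^-4, f = 0.01577, h_2 = f(L/D)V²/2g = 836.9 m
Series → Q common, losses add: H = Σh = 1040 m

H ≈ 1040 m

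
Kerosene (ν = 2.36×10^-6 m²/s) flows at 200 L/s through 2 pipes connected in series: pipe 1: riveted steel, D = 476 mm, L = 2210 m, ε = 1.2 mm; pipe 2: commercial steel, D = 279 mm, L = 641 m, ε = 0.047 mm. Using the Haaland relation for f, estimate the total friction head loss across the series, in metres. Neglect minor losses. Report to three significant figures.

Pipe 1: V = 1.124 m/s, Re = 2.27×10^5, ε/D = 0.00252, f = 0.02558, h_1 = f(L/D)V²/2g = 7.646 m
Pipe 2: V = 3.271 m/s, Re = 3.87×10^5, ε/D = 1.68×10^-4, f = 0.01537, h_2 = f(L/D)V²/2g = 19.26 m
Series → Q common, losses add: H = Σh = 26.90 m

H ≈ 26.9 m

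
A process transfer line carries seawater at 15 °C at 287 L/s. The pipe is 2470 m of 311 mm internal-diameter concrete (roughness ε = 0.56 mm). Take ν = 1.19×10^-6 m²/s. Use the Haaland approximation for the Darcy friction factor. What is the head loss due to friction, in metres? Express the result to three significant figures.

V = 4Q/(πD²) = 4·0.287/(π·0.311²) = 3.778 m/s
Re = VD/ν = 3.778·0.311/1.19×10^-6 = 9.87×10^5 → turbulent
ε/D = 0.56/311 = 0.00180
Haaland: f = 0.02300
h_f = f(L/D)V²/(2g) = 0.02300·(2470/0.311)·3.778²/(2·9.81) = 132.9 m

h_f ≈ 133 m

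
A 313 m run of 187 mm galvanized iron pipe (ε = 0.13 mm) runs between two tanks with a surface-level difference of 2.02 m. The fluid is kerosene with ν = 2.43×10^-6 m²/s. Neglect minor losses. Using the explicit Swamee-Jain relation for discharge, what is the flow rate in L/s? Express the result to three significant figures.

Q ≈ 28.7 L/s

Swamee-Jain (Type II): Q = -0.965·√(gD⁵h_f/L)·ln[ε/(3.7D) + √(3.17ν²L/(gD³h_f))]
√(gD⁵h_f/L) = √(9.81·0.187⁵·2.02/313) = 0.003805
ε/(3.7D) = 1.88×10^-4; √(3.17ν²L/(gD³h_f)) = 2.13×10^-4
Q = -0.965·0.003805·ln(4.005×10^-4) = 0.02872 m³/s
Check: V = 1.05 m/s, Re = 8.05×10^4, f = 0.02177, h_f = 2.03 m ≈ 2.02 m ✓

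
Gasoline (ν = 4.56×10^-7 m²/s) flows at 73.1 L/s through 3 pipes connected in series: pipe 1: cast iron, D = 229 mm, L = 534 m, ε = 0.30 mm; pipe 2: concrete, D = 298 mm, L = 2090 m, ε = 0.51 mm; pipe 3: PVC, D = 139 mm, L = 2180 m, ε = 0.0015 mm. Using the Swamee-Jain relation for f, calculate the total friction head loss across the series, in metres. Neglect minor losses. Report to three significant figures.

H ≈ 225 m

Pipe 1: V = 1.775 m/s, Re = 8.91×10^5, ε/D = 0.00131, f = 0.02136, h_1 = f(L/D)V²/2g = 7.998 m
Pipe 2: V = 1.048 m/s, Re = 6.85×10^5, ε/D = 0.00171, f = 0.02288, h_2 = f(L/D)V²/2g = 8.983 m
Pipe 3: V = 4.817 m/s, Re = 1.47×10^6, ε/D = 1.08×10^-5, f = 0.01123, h_3 = f(L/D)V²/2g = 208.2 m
Series → Q common, losses add: H = Σh = 225.2 m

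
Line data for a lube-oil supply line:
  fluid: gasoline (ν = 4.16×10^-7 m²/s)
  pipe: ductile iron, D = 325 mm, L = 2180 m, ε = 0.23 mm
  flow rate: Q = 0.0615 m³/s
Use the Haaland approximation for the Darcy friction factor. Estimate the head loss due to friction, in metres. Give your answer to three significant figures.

V = 4Q/(πD²) = 4·0.0615/(π·0.325²) = 0.7413 m/s
Re = VD/ν = 0.7413·0.325/4.16×10^-7 = 5.79×10^5 → turbulent
ε/D = 0.23/325 = 7.08×10^-4
Haaland: f = 0.01870
h_f = f(L/D)V²/(2g) = 0.01870·(2180/0.325)·0.7413²/(2·9.81) = 3.513 m

h_f ≈ 3.51 m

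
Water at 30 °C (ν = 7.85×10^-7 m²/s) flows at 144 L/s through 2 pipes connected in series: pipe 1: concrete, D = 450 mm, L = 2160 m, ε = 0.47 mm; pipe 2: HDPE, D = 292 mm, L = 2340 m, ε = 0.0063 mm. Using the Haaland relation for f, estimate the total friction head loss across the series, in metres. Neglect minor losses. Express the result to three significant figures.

H ≈ 27.5 m

Pipe 1: V = 0.9054 m/s, Re = 5.19×10^5, ε/D = 0.00104, f = 0.02037, h_1 = f(L/D)V²/2g = 4.086 m
Pipe 2: V = 2.150 m/s, Re = 8.00×10^5, ε/D = 2.16×10^-5, f = 0.01238, h_2 = f(L/D)V²/2g = 23.39 m
Series → Q common, losses add: H = Σh = 27.47 m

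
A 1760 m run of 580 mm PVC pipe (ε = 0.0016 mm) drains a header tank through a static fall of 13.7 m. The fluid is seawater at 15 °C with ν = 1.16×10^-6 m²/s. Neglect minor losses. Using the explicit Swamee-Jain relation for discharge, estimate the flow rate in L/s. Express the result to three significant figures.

Swamee-Jain (Type II): Q = -0.965·√(gD⁵h_f/L)·ln[ε/(3.7D) + √(3.17ν²L/(gD³h_f))]
√(gD⁵h_f/L) = √(9.81·0.580⁵·13.7/1760) = 0.07080
ε/(3.7D) = 7.46×10^-7; √(3.17ν²L/(gD³h_f)) = 1.69×10^-5
Q = -0.965·0.07080·ln(1.767×10^-5) = 0.7477 m³/s
Check: V = 2.83 m/s, Re = 1.41×10^6, f = 0.01104, h_f = 13.7 m ≈ 13.7 m ✓

Q ≈ 748 L/s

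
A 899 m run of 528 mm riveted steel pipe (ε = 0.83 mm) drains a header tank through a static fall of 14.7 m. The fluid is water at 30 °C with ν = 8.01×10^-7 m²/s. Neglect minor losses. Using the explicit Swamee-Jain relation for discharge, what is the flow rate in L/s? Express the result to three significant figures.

Swamee-Jain (Type II): Q = -0.965·√(gD⁵h_f/L)·ln[ε/(3.7D) + √(3.17ν²L/(gD³h_f))]
√(gD⁵h_f/L) = √(9.81·0.528⁵·14.7/899) = 0.08113
ε/(3.7D) = 4.25×10^-4; √(3.17ν²L/(gD³h_f)) = 9.28×10^-6
Q = -0.965·0.08113·ln(4.341×10^-4) = 0.6062 m³/s
Check: V = 2.77 m/s, Re = 1.82×10^6, f = 0.02217, h_f = 14.7 m ≈ 14.7 m ✓

Q ≈ 606 L/s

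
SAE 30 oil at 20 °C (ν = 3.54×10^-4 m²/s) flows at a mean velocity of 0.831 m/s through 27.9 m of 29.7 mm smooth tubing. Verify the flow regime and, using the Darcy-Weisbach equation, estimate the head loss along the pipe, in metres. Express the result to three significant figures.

h_f ≈ 30.4 m

Re = VD/ν = 0.831·0.02970/3.54×10^-4 = 69.7 → laminar (Re < 2300)
f = 64/Re = 0.9180
h_f = f(L/D)V²/(2g) = 0.9180·(27.9/0.02970)·0.831²/(2·9.81) = 30.35 m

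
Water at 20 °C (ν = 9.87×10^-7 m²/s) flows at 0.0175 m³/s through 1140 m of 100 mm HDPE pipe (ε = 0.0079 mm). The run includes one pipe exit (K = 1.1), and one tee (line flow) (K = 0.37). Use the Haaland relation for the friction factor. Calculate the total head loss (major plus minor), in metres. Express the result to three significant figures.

V = 4Q/(πD²) = 2.228 m/s; V²/2g = 0.2530 m
Re = 2.26×10^5, ε/D = 7.90×10^-5 → f = 0.01572 (Haaland)
Major: h_f = f(L/D)·V²/2g = 0.01572·11400·0.2530 = 45.36 m
Minor: ΣK = 1.47; h_m = ΣK·V²/2g = 0.3720 m
Total H_L = 45.36 + 0.3720 = 45.73 m

H_L ≈ 45.7 m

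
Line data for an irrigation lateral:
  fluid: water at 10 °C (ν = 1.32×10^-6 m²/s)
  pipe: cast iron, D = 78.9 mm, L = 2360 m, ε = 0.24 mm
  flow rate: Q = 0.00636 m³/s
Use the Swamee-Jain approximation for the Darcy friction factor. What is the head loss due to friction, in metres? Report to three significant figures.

V = 4Q/(πD²) = 4·0.00636/(π·0.0789²) = 1.301 m/s
Re = VD/ν = 1.301·0.0789/1.32×10^-6 = 7.78×10^4 → turbulent
ε/D = 0.24/78.9 = 0.00304
Swamee-Jain: f = 0.02817
h_f = f(L/D)V²/(2g) = 0.02817·(2360/0.0789)·1.301²/(2·9.81) = 72.68 m

h_f ≈ 72.7 m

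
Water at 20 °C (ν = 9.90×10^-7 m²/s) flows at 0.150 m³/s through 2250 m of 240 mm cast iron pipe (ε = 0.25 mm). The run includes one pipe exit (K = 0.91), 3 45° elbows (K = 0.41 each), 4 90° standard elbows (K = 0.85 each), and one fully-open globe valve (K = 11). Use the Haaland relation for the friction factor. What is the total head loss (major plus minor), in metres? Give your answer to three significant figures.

H_L ≈ 115 m

V = 4Q/(πD²) = 3.316 m/s; V²/2g = 0.5603 m
Re = 8.04×10^5, ε/D = 0.00104 → f = 0.02019 (Haaland)
Major: h_f = f(L/D)·V²/2g = 0.02019·9375·0.5603 = 106.1 m
Minor: ΣK = 16.5; h_m = ΣK·V²/2g = 9.268 m
Total H_L = 106.1 + 9.268 = 115.3 m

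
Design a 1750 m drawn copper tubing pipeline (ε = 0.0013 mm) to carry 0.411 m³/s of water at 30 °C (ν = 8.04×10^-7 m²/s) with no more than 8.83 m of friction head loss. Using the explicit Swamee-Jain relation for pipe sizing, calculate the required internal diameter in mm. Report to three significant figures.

D ≈ 504 mm

Swamee-Jain (Type III): D = 0.66·[ε^1.25·(LQ²/(gh_f))^4.75 + ν·Q^9.4·(L/(gh_f))^5.2]^0.04
LQ²/(gh_f) = 3.413; L/(gh_f) = 20.20
Term 1 = ε^1.25·(…)^4.75 = 1.49×10^-5; Term 2 = ν·Q^9.4·(…)^5.2 = 0.00116
D = 0.66·(1.49×10^-5 + 0.00116)^0.04 = 0.5039 m = 504 mm
Check: V = 2.06 m/s, Re = 1.29×10^6, f = 0.01120, h_f = 8.42 m ≈ 8.83 m ✓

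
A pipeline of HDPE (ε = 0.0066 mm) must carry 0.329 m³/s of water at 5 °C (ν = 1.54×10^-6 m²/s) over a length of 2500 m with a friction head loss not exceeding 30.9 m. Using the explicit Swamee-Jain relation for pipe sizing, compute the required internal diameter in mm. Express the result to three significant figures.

D ≈ 396 mm

Swamee-Jain (Type III): D = 0.66·[ε^1.25·(LQ²/(gh_f))^4.75 + ν·Q^9.4·(L/(gh_f))^5.2]^0.04
LQ²/(gh_f) = 0.8927; L/(gh_f) = 8.247
Term 1 = ε^1.25·(…)^4.75 = 1.95×10^-7; Term 2 = ν·Q^9.4·(…)^5.2 = 2.59×10^-6
D = 0.66·(1.95×10^-7 + 2.59×10^-6)^0.04 = 0.3957 m = 396 mm
Check: V = 2.68 m/s, Re = 6.87×10^5, f = 0.01270, h_f = 29.3 m ≈ 30.9 m ✓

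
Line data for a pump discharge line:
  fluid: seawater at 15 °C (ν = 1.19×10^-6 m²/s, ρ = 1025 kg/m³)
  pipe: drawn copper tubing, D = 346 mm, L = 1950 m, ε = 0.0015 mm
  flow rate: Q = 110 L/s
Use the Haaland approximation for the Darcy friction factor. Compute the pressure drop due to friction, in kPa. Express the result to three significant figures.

V = 4Q/(πD²) = 4·0.110/(π·0.346²) = 1.170 m/s
Re = VD/ν = 1.170·0.346/1.19×10^-6 = 3.40×10^5 → turbulent
ε/D = 0.0015/346 = 4.34×10^-6
Haaland: f = 0.01405
h_f = f(L/D)V²/(2g) = 0.01405·(1950/0.346)·1.170²/(2·9.81) = 5.523 m
Δp = ρg·h_f = 1025·9.81·5.523 = 55.53 kPa

Δp ≈ 55.5 kPa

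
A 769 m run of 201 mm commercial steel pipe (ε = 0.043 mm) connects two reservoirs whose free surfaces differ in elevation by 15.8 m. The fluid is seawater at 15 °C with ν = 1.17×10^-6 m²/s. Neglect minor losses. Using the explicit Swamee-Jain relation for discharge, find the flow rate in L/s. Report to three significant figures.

Swamee-Jain (Type II): Q = -0.965·√(gD⁵h_f/L)·ln[ε/(3.7D) + √(3.17ν²L/(gD³h_f))]
√(gD⁵h_f/L) = √(9.81·0.201⁵·15.8/769) = 0.008132
ε/(3.7D) = 5.78×10^-5; √(3.17ν²L/(gD³h_f)) = 5.15×10^-5
Q = -0.965·0.008132·ln(1.093×10^-4) = 0.07158 m³/s
Check: V = 2.26 m/s, Re = 3.88×10^5, f = 0.01600, h_f = 15.9 m ≈ 15.8 m ✓

Q ≈ 71.6 L/s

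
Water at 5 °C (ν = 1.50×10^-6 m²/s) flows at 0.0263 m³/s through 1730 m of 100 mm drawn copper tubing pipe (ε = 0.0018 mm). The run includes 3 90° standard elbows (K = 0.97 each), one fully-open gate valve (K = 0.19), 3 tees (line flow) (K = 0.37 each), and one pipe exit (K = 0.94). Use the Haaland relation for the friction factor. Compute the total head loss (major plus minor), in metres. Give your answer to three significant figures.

V = 4Q/(πD²) = 3.349 m/s; V²/2g = 0.5715 m
Re = 2.23×10^5, ε/D = 1.80×10^-5 → f = 0.01529 (Haaland)
Major: h_f = f(L/D)·V²/2g = 0.01529·17300·0.5715 = 151.2 m
Minor: ΣK = 5.15; h_m = ΣK·V²/2g = 2.943 m
Total H_L = 151.2 + 2.943 = 154.1 m

H_L ≈ 154 m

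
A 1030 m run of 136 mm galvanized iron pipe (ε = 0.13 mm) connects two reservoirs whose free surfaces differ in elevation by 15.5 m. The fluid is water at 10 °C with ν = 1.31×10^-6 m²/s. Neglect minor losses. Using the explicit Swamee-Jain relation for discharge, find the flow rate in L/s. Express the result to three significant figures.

Swamee-Jain (Type II): Q = -0.965·√(gD⁵h_f/L)·ln[ε/(3.7D) + √(3.17ν²L/(gD³h_f))]
√(gD⁵h_f/L) = √(9.81·0.136⁵·15.5/1030) = 0.002621
ε/(3.7D) = 2.58×10^-4; √(3.17ν²L/(gD³h_f)) = 1.21×10^-4
Q = -0.965·0.002621·ln(3.794×10^-4) = 0.01992 m³/s
Check: V = 1.37 m/s, Re = 1.42×10^5, f = 0.02152, h_f = 15.6 m ≈ 15.5 m ✓

Q ≈ 19.9 L/s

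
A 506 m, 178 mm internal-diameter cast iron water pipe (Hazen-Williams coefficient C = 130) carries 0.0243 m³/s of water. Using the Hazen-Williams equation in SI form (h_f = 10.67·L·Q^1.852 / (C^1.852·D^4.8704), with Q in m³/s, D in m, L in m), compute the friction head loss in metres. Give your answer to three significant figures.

h_f = 10.67·506·0.0243^1.852 / (130^1.852·0.178^4.8704) = 3.007 m

h_f ≈ 3.01 m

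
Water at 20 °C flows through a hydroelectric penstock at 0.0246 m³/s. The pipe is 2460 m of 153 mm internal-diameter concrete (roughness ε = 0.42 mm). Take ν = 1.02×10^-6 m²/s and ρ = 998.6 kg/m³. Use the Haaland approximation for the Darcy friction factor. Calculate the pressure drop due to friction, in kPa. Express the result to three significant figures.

V = 4Q/(πD²) = 4·0.0246/(π·0.153²) = 1.338 m/s
Re = VD/ν = 1.338·0.153/1.02×10^-6 = 2.01×10^5 → turbulent
ε/D = 0.42/153 = 0.00275
Haaland: f = 0.02621
h_f = f(L/D)V²/(2g) = 0.02621·(2460/0.153)·1.338²/(2·9.81) = 38.45 m
Δp = ρg·h_f = 998.6·9.81·38.45 = 376.7 kPa

Δp ≈ 377 kPa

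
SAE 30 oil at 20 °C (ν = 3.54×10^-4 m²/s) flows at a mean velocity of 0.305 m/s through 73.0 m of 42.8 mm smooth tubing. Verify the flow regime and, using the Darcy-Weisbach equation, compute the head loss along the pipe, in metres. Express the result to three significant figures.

Re = VD/ν = 0.305·0.04280/3.54×10^-4 = 36.9 → laminar (Re < 2300)
f = 64/Re = 1.736
h_f = f(L/D)V²/(2g) = 1.736·(73.0/0.04280)·0.305²/(2·9.81) = 14.04 m

h_f ≈ 14.0 m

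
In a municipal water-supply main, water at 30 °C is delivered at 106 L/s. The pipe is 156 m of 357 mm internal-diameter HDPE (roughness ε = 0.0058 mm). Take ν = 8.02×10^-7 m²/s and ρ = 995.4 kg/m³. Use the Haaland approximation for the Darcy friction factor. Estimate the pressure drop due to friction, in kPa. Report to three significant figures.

V = 4Q/(πD²) = 4·0.106/(π·0.357²) = 1.059 m/s
Re = VD/ν = 1.059·0.357/8.02×10^-7 = 4.71×10^5 → turbulent
ε/D = 0.0058/357 = 1.62×10^-5
Haaland: f = 0.01338
h_f = f(L/D)V²/(2g) = 0.01338·(156/0.357)·1.059²/(2·9.81) = 0.3343 m
Δp = ρg·h_f = 995.4·9.81·0.3343 = 3.264 kPa

Δp ≈ 3.26 kPa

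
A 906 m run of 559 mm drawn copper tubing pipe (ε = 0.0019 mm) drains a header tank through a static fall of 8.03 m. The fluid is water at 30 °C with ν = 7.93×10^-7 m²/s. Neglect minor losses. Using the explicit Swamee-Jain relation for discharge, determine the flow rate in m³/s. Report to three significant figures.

Q ≈ 0.751 m³/s

Swamee-Jain (Type II): Q = -0.965·√(gD⁵h_f/L)·ln[ε/(3.7D) + √(3.17ν²L/(gD³h_f))]
√(gD⁵h_f/L) = √(9.81·0.559⁵·8.03/906) = 0.06889
ε/(3.7D) = 9.19×10^-7; √(3.17ν²L/(gD³h_f)) = 1.15×10^-5
Q = -0.965·0.06889·ln(1.238×10^-5) = 0.7512 m³/s
Check: V = 3.06 m/s, Re = 2.16×10^6, f = 0.01038, h_f = 8.03 m ≈ 8.03 m ✓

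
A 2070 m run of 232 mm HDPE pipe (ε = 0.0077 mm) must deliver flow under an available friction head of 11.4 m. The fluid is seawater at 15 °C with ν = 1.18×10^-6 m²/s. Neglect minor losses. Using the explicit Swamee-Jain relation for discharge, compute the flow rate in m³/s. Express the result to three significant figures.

Swamee-Jain (Type II): Q = -0.965·√(gD⁵h_f/L)·ln[ε/(3.7D) + √(3.17ν²L/(gD³h_f))]
√(gD⁵h_f/L) = √(9.81·0.232⁵·11.4/2070) = 0.006026
ε/(3.7D) = 8.97×10^-6; √(3.17ν²L/(gD³h_f)) = 8.09×10^-5
Q = -0.965·0.006026·ln(8.986×10^-5) = 0.05418 m³/s
Check: V = 1.28 m/s, Re = 2.52×10^5, f = 0.01520, h_f = 11.4 m ≈ 11.4 m ✓

Q ≈ 0.0542 m³/s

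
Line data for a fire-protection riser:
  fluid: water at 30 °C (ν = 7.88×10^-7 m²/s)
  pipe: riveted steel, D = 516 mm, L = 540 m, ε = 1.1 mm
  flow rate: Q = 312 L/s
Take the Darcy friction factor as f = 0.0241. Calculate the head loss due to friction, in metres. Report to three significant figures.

h_f ≈ 2.86 m

V = 4Q/(πD²) = 4·0.312/(π·0.516²) = 1.492 m/s
h_f = f(L/D)V²/(2g) = 0.02410·(540/0.516)·1.492²/(2·9.81) = 2.861 m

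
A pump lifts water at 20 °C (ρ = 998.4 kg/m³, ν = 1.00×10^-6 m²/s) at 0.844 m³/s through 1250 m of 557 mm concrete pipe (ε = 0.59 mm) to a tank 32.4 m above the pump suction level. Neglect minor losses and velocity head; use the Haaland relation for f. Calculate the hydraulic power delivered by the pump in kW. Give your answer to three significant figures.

V = 4Q/(πD²) = 3.464 m/s; Re = 1.93×10^6; ε/D = 0.00106; f = 0.02009
h_f = f(L/D)V²/2g = 27.56 m
Total head H = z + h_f = 32.4 + 27.56 = 59.96 m
P_hyd = ρgQH = 998.4·9.81·0.844·59.96 = 495.7 kW

P_hyd ≈ 496 kW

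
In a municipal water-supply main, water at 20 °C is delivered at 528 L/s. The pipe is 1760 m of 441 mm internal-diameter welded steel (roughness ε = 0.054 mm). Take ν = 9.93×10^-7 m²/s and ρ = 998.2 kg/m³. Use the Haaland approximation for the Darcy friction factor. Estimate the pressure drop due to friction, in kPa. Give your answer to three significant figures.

Δp ≈ 316 kPa

V = 4Q/(πD²) = 4·0.528/(π·0.441²) = 3.457 m/s
Re = VD/ν = 3.457·0.441/9.93×10^-7 = 1.54×10^6 → turbulent
ε/D = 0.054/441 = 1.22×10^-4
Haaland: f = 0.01328
h_f = f(L/D)V²/(2g) = 0.01328·(1760/0.441)·3.457²/(2·9.81) = 32.29 m
Δp = ρg·h_f = 998.2·9.81·32.29 = 316.2 kPa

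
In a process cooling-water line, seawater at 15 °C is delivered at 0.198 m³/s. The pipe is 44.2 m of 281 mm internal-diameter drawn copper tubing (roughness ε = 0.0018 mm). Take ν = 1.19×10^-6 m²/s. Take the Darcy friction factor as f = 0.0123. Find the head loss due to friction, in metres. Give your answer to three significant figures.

h_f ≈ 1.01 m

V = 4Q/(πD²) = 4·0.198/(π·0.281²) = 3.193 m/s
h_f = f(L/D)V²/(2g) = 0.01230·(44.2/0.281)·3.193²/(2·9.81) = 1.005 m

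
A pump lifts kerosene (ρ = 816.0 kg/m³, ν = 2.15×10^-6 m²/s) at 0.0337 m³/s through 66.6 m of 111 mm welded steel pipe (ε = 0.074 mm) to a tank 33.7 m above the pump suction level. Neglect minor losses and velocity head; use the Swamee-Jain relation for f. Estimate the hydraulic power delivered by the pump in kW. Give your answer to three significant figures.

V = 4Q/(πD²) = 3.483 m/s; Re = 1.80×10^5; ε/D = 6.67×10^-4; f = 0.01993
h_f = f(L/D)V²/2g = 7.392 m
Total head H = z + h_f = 33.7 + 7.392 = 41.09 m
P_hyd = ρgQH = 816.0·9.81·0.0337·41.09 = 11.09 kW

P_hyd ≈ 11.1 kW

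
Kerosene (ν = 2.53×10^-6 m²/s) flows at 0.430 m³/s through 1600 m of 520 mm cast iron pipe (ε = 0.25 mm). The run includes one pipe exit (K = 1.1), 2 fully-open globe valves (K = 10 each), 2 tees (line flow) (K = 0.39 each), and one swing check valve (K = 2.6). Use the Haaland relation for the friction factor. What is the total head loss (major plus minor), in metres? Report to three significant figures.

H_L ≈ 16.4 m

V = 4Q/(πD²) = 2.025 m/s; V²/2g = 0.2090 m
Re = 4.16×10^5, ε/D = 4.81×10^-4 → f = 0.01761 (Haaland)
Major: h_f = f(L/D)·V²/2g = 0.01761·3077·0.2090 = 11.32 m
Minor: ΣK = 24.5; h_m = ΣK·V²/2g = 5.115 m
Total H_L = 11.32 + 5.115 = 16.44 m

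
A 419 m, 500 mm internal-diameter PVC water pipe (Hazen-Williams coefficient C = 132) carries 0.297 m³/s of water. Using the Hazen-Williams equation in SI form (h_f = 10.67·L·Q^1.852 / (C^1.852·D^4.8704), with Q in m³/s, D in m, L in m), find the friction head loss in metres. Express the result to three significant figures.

h_f = 10.67·419·0.297^1.852 / (132^1.852·0.500^4.8704) = 1.632 m

h_f ≈ 1.63 m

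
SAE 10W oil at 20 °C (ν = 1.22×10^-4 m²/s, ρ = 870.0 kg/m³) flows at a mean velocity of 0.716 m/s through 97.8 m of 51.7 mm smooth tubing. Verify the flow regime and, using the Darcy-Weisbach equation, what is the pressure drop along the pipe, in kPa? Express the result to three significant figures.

Δp ≈ 89.0 kPa

Re = VD/ν = 0.716·0.05170/1.22×10^-4 = 303 → laminar (Re < 2300)
f = 64/Re = 0.2109
h_f = f(L/D)V²/(2g) = 0.2109·(97.8/0.05170)·0.716²/(2·9.81) = 10.43 m
Δp = ρg·h_f = 870.0·9.81·10.43 = 88.98 kPa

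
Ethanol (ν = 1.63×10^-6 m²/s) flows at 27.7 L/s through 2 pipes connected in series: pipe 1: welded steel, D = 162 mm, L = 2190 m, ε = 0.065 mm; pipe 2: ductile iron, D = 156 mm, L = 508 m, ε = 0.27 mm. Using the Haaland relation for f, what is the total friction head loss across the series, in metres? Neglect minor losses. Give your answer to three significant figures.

Pipe 1: V = 1.344 m/s, Re = 1.34×10^5, ε/D = 4.01×10^-4, f = 0.01892, h_1 = f(L/D)V²/2g = 23.54 m
Pipe 2: V = 1.449 m/s, Re = 1.39×10^5, ε/D = 0.00173, f = 0.02381, h_2 = f(L/D)V²/2g = 8.300 m
Series → Q common, losses add: H = Σh = 31.84 m

H ≈ 31.8 m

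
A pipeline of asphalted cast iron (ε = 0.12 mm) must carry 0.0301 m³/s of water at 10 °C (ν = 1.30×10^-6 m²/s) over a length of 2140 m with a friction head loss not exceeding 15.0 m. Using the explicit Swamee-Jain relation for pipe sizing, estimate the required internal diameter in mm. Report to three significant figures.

Swamee-Jain (Type III): D = 0.66·[ε^1.25·(LQ²/(gh_f))^4.75 + ν·Q^9.4·(L/(gh_f))^5.2]^0.04
LQ²/(gh_f) = 0.01318; L/(gh_f) = 14.54
Term 1 = ε^1.25·(…)^4.75 = 1.47×10^-14; Term 2 = ν·Q^9.4·(…)^5.2 = 7.22×10^-15
D = 0.66·(1.47×10^-14 + 7.22×10^-15)^0.04 = 0.1876 m = 188 mm
Check: V = 1.09 m/s, Re = 1.57×10^5, f = 0.02004, h_f = 13.8 m ≈ 15.0 m ✓

D ≈ 188 mm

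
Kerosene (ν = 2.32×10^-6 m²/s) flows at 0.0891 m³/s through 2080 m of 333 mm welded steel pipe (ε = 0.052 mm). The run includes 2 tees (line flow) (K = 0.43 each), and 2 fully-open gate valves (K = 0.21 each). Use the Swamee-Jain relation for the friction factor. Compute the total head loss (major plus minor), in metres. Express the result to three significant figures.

H_L ≈ 5.94 m

V = 4Q/(πD²) = 1.023 m/s; V²/2g = 0.05335 m
Re = 1.47×10^5, ε/D = 1.56×10^-4 → f = 0.01761 (Swamee-Jain)
Major: h_f = f(L/D)·V²/2g = 0.01761·6246·0.05335 = 5.868 m
Minor: ΣK = 1.28; h_m = ΣK·V²/2g = 0.06828 m
Total H_L = 5.868 + 0.06828 = 5.936 m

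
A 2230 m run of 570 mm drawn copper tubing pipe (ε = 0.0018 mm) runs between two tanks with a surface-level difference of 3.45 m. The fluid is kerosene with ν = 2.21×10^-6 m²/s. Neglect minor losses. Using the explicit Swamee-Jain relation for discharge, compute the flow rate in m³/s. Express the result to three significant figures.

Q ≈ 0.277 m³/s

Swamee-Jain (Type II): Q = -0.965·√(gD⁵h_f/L)·ln[ε/(3.7D) + √(3.17ν²L/(gD³h_f))]
√(gD⁵h_f/L) = √(9.81·0.570⁵·3.45/2230) = 0.03022
ε/(3.7D) = 8.53×10^-7; √(3.17ν²L/(gD³h_f)) = 7.42×10^-5
Q = -0.965·0.03022·ln(7.507×10^-5) = 0.2769 m³/s
Check: V = 1.09 m/s, Re = 2.80×10^5, f = 0.01460, h_f = 3.43 m ≈ 3.45 m ✓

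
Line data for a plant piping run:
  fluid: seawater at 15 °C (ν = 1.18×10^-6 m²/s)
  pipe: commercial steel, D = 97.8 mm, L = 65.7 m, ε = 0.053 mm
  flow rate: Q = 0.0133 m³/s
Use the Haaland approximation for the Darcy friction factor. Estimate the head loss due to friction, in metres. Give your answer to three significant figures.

V = 4Q/(πD²) = 4·0.0133/(π·0.0978²) = 1.770 m/s
Re = VD/ν = 1.770·0.0978/1.18×10^-6 = 1.47×10^5 → turbulent
ε/D = 0.053/97.8 = 5.42×10^-4
Haaland: f = 0.01939
h_f = f(L/D)V²/(2g) = 0.01939·(65.7/0.0978)·1.770²/(2·9.81) = 2.081 m

h_f ≈ 2.08 m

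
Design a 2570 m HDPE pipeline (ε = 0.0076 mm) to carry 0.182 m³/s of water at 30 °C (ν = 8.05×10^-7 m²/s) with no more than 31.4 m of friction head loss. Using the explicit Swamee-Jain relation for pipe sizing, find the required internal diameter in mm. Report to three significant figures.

D ≈ 310 mm

Swamee-Jain (Type III): D = 0.66·[ε^1.25·(LQ²/(gh_f))^4.75 + ν·Q^9.4·(L/(gh_f))^5.2]^0.04
LQ²/(gh_f) = 0.2764; L/(gh_f) = 8.343
Term 1 = ε^1.25·(…)^4.75 = 8.87×10^-10; Term 2 = ν·Q^9.4·(…)^5.2 = 5.51×10^-9
D = 0.66·(8.87×10^-10 + 5.51×10^-9)^0.04 = 0.3103 m = 310 mm
Check: V = 2.41 m/s, Re = 9.28×10^5, f = 0.01230, h_f = 30.1 m ≈ 31.4 m ✓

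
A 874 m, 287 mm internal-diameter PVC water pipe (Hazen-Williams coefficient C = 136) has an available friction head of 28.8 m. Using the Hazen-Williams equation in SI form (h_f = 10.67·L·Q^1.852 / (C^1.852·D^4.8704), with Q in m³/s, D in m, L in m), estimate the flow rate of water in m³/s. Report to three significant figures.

Q ≈ 0.225 m³/s

Rearranging: Q = [h_f·C^1.852·D^4.8704 / (10.67·L)]^(1/1.852)
Q = [28.8·136^1.852·0.287^4.8704 / (10.67·874)]^0.540 = 0.2251 m³/s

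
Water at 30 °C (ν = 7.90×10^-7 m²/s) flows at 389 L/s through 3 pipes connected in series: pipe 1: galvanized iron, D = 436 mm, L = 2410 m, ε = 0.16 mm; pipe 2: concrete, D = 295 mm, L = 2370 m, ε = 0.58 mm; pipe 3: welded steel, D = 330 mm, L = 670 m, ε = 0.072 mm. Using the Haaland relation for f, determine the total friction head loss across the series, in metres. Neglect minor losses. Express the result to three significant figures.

Pipe 1: V = 2.605 m/s, Re = 1.44×10^6, ε/D = 3.67×10^-4, f = 0.01602, h_1 = f(L/D)V²/2g = 30.63 m
Pipe 2: V = 5.691 m/s, Re = 2.13×10^6, ε/D = 0.00197, f = 0.02344, h_2 = f(L/D)V²/2g = 310.9 m
Pipe 3: V = 4.548 m/s, Re = 1.90×10^6, ε/D = 2.18×10^-4, f = 0.01444, h_3 = f(L/D)V²/2g = 30.91 m
Series → Q common, losses add: H = Σh = 372.4 m

H ≈ 372 m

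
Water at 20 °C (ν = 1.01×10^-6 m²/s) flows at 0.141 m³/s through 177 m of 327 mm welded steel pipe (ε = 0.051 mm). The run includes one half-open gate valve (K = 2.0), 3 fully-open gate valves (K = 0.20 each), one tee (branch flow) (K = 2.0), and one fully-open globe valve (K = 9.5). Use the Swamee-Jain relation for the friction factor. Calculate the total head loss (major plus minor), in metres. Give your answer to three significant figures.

H_L ≈ 3.19 m

V = 4Q/(πD²) = 1.679 m/s; V²/2g = 0.1437 m
Re = 5.44×10^5, ε/D = 1.56×10^-4 → f = 0.01496 (Swamee-Jain)
Major: h_f = f(L/D)·V²/2g = 0.01496·541.3·0.1437 = 1.163 m
Minor: ΣK = 14.1; h_m = ΣK·V²/2g = 2.026 m
Total H_L = 1.163 + 2.026 = 3.189 m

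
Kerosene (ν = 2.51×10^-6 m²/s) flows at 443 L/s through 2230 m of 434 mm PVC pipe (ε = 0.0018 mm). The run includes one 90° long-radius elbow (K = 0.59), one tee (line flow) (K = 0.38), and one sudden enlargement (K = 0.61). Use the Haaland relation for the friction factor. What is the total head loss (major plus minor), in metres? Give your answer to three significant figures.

H_L ≈ 31.3 m

V = 4Q/(πD²) = 2.995 m/s; V²/2g = 0.4571 m
Re = 5.18×10^5, ε/D = 4.15×10^-6 → f = 0.01303 (Haaland)
Major: h_f = f(L/D)·V²/2g = 0.01303·5138·0.4571 = 30.60 m
Minor: ΣK = 1.58; h_m = ΣK·V²/2g = 0.7221 m
Total H_L = 30.60 + 0.7221 = 31.32 m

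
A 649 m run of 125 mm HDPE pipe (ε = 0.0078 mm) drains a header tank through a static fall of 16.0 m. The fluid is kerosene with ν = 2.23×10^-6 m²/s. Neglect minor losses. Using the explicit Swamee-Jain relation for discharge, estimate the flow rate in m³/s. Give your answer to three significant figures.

Swamee-Jain (Type II): Q = -0.965·√(gD⁵h_f/L)·ln[ε/(3.7D) + √(3.17ν²L/(gD³h_f))]
√(gD⁵h_f/L) = √(9.81·0.125⁵·16.0/649) = 0.002717
ε/(3.7D) = 1.69×10^-5; √(3.17ν²L/(gD³h_f)) = 1.83×10^-4
Q = -0.965·0.002717·ln(1.995×10^-4) = 0.02234 m³/s
Check: V = 1.82 m/s, Re = 1.02×10^5, f = 0.01817, h_f = 15.9 m ≈ 16.0 m ✓

Q ≈ 0.0223 m³/s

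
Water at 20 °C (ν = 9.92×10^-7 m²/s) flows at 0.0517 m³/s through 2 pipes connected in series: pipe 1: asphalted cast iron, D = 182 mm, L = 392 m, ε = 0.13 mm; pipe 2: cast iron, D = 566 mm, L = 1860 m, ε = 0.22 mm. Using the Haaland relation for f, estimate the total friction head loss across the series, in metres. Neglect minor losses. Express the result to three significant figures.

Pipe 1: V = 1.987 m/s, Re = 3.65×10^5, ε/D = 7.14×10^-4, f = 0.01905, h_1 = f(L/D)V²/2g = 8.257 m
Pipe 2: V = 0.2055 m/s, Re = 1.17×10^5, ε/D = 3.89×10^-4, f = 0.01917, h_2 = f(L/D)V²/2g = 0.1356 m
Series → Q common, losses add: H = Σh = 8.393 m

H ≈ 8.39 m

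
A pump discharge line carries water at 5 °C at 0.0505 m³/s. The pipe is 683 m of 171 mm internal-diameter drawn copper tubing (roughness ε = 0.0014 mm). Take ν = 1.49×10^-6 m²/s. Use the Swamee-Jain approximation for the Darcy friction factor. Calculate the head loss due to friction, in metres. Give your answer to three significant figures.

V = 4Q/(πD²) = 4·0.0505/(π·0.171²) = 2.199 m/s
Re = VD/ν = 2.199·0.171/1.49×10^-6 = 2.52×10^5 → turbulent
ε/D = 0.0014/171 = 8.19×10^-6
Swamee-Jain: f = 0.01494
h_f = f(L/D)V²/(2g) = 0.01494·(683/0.171)·2.199²/(2·9.81) = 14.70 m

h_f ≈ 14.7 m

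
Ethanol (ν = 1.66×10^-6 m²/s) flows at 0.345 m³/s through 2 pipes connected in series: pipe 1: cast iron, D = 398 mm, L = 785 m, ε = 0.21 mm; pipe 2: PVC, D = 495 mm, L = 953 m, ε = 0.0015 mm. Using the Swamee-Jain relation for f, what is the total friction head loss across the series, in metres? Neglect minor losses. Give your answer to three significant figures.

Pipe 1: V = 2.773 m/s, Re = 6.65×10^5, ε/D = 5.28×10^-4, f = 0.01773, h_1 = f(L/D)V²/2g = 13.70 m
Pipe 2: V = 1.793 m/s, Re = 5.35×10^5, ε/D = 3.03×10^-6, f = 0.01299, h_2 = f(L/D)V²/2g = 4.096 m
Series → Q common, losses add: H = Σh = 17.80 m

H ≈ 17.8 m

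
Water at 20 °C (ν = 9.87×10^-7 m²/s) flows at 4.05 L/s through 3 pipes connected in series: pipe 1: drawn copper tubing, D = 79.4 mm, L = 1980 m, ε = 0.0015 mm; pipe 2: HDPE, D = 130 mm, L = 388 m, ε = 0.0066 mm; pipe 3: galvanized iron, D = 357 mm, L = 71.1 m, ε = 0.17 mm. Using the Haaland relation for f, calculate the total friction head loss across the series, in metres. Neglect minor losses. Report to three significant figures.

Pipe 1: V = 0.8179 m/s, Re = 6.58×10^4, ε/D = 1.89×10^-5, f = 0.01954, h_1 = f(L/D)V²/2g = 16.62 m
Pipe 2: V = 0.3051 m/s, Re = 4.02×10^4, ε/D = 5.08×10^-5, f = 0.02189, h_2 = f(L/D)V²/2g = 0.3100 m
Pipe 3: V = 0.04046 m/s, Re = 1.46×10^4, ε/D = 4.76×10^-4, f = 0.02861, h_3 = f(L/D)V²/2g = 4.755×10^-4 m
Series → Q common, losses add: H = Σh = 16.93 m

H ≈ 16.9 m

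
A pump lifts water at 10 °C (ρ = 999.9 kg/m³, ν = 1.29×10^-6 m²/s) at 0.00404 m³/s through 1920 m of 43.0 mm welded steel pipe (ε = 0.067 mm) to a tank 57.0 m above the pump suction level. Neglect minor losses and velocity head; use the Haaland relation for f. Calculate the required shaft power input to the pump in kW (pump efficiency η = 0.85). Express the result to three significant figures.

P_shaft ≈ 22.3 kW

V = 4Q/(πD²) = 2.782 m/s; Re = 9.27×10^4; ε/D = 0.00156; f = 0.02387
h_f = f(L/D)V²/2g = 420.4 m
Total head H = z + h_f = 57.0 + 420.4 = 477.4 m
P_hyd = ρgQH = 999.9·9.81·0.00404·477.4 = 18.92 kW
P_shaft = P_hyd/η = 18.92/0.85 = 22.26 kW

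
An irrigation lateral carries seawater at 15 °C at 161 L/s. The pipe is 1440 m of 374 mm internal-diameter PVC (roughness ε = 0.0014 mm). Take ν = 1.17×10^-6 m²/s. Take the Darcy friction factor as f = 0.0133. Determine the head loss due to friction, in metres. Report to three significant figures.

V = 4Q/(πD²) = 4·0.161/(π·0.374²) = 1.466 m/s
h_f = f(L/D)V²/(2g) = 0.01330·(1440/0.374)·1.466²/(2·9.81) = 5.606 m

h_f ≈ 5.61 m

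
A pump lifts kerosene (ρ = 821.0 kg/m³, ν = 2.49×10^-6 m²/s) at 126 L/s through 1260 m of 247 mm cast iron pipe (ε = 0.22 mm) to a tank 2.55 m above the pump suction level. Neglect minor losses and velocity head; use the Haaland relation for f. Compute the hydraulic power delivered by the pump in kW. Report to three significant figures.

P_hyd ≈ 39.4 kW

V = 4Q/(πD²) = 2.630 m/s; Re = 2.61×10^5; ε/D = 8.91×10^-4; f = 0.02018
h_f = f(L/D)V²/2g = 36.28 m
Total head H = z + h_f = 2.55 + 36.28 = 38.83 m
P_hyd = ρgQH = 821.0·9.81·0.126·38.83 = 39.40 kW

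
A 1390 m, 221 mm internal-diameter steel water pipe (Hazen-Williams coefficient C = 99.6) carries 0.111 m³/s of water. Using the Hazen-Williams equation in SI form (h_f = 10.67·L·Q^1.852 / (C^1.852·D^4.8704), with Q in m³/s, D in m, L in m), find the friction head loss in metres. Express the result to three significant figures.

h_f ≈ 78.6 m

h_f = 10.67·1390·0.111^1.852 / (99.6^1.852·0.221^4.8704) = 78.60 m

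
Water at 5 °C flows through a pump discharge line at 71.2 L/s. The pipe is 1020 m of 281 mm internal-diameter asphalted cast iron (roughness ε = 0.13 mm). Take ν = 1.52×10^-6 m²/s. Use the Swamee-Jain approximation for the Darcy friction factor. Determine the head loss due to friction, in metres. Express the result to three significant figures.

V = 4Q/(πD²) = 4·0.0712/(π·0.281²) = 1.148 m/s
Re = VD/ν = 1.148·0.281/1.52×10^-6 = 2.12×10^5 → turbulent
ε/D = 0.13/281 = 4.63×10^-4
Swamee-Jain: f = 0.01863
h_f = f(L/D)V²/(2g) = 0.01863·(1020/0.281)·1.148²/(2·9.81) = 4.544 m

h_f ≈ 4.54 m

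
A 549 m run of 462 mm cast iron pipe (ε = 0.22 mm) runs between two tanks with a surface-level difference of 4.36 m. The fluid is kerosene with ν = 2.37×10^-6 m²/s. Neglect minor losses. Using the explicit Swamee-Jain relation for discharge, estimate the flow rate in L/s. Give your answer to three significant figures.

Q ≈ 338 L/s

Swamee-Jain (Type II): Q = -0.965·√(gD⁵h_f/L)·ln[ε/(3.7D) + √(3.17ν²L/(gD³h_f))]
√(gD⁵h_f/L) = √(9.81·0.462⁵·4.36/549) = 0.04049
ε/(3.7D) = 1.29×10^-4; √(3.17ν²L/(gD³h_f)) = 4.81×10^-5
Q = -0.965·0.04049·ln(1.768×10^-4) = 0.3376 m³/s
Check: V = 2.01 m/s, Re = 3.93×10^5, f = 0.01787, h_f = 4.39 m ≈ 4.36 m ✓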